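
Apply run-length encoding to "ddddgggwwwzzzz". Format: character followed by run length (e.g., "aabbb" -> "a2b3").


Input: 'ddddgggwwwzzzz'
Operation: identify consecutive runs
Runs: 'dddd' -> d4, 'ggg' -> g3, 'www' -> w3, 'zzzz' -> z4
Encoded: d4g3w3z4


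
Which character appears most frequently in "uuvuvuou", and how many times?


Input: 'uuvuvuou'
Operation: tally each character
Counts: 'o':1, 'u':5, 'v':2
Maximum: 'u' appears 5 times


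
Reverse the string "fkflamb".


Input string: 'fkflamb'
Operation: reverse character order
Original order: 'f' -> 'k' -> 'f' -> 'l' -> 'a' -> 'm' -> 'b'
Reversed order: 'b' -> 'm' -> 'a' -> 'l' -> 'f' -> 'k' -> 'f'
Result: bmalfkf


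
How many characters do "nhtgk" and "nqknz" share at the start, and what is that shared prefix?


String 1: 'nhtgk'
String 2: 'nqknz'
Compare position by position:
pos 0: 'n' vs 'n' match
pos 1: 'h' vs 'q' differ -> stop
Longest common prefix: "n" (length 1)


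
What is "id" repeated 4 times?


Input string: 'id'
Operation: repeat 4 times
Concatenation: 'id' + 'id' + 'id' + 'id'
Result: idididid


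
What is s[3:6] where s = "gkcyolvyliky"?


Input string: 'gkcyolvyliky'
Operation: slice [3:6]
Extract characters: s[3]='y', s[4]='o', s[5]='l'
Result: yol


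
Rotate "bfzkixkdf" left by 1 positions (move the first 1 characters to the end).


Input: 'bfzkixkdf', shift = 1
Operation: split at index 1 and swap parts
Front part s[0:1] = 'b'
Back part s[1:] = 'fzkixkdf'
Rotated = back + front = 'fzkixkdf' + 'b'
Result: fzkixkdfb


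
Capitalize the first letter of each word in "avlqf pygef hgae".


Input string: 'avlqf pygef hgae'
Operation: capitalize first letter of each word
Word transformations: 'avlqf'->'Avlqf', 'pygef'->'Pygef', 'hgae'->'Hgae'
Result: Avlqf Pygef Hgae


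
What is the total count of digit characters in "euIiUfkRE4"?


Input string: 'euIiUfkRE4'
Operation: count digit characters (0-9)
Scan: 'e', 'u', 'I', 'i', 'U', 'f', 'k', 'R', 'E', '4'(digit)
Digits found: 1
Result: 1


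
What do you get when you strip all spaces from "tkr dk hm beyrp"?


Input string: 'tkr dk hm beyrp'
Operation: remove all spaces
Words: 'tkr', 'dk', 'hm', 'beyrp'
Join without spaces: tkrdkhmbeyrp


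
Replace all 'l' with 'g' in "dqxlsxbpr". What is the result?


Input string: 'dqxlsxbpr'
Operation: replace 'l' with 'g'
Positions of 'l': 3
After replacement: dqxgsxbpr


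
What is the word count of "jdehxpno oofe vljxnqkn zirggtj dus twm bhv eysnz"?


Input string: 'jdehxpno oofe vljxnqkn zirggtj dus twm bhv eysnz'
Operation: split by spaces
Words found: 'jdehxpno', 'oofe', 'vljxnqkn', 'zirggtj', 'dus', 'twm', 'bhv', 'eysnz'
Word count: 8


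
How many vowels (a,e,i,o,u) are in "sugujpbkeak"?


Input string: 'sugujpbkeak'
Operation: count vowels (a, e, i, o, u)
Scan: s[0]='s', s[1]='u' (vowel), s[2]='g', s[3]='u' (vowel), s[4]='j', s[5]='p', s[6]='b', s[7]='k', s[8]='e' (vowel), s[9]='a' (vowel), s[10]='k'
Vowels found: 4
Result: 4


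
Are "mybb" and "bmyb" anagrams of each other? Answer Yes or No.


String 1: 'mybb' -> sorted: 'bbmy'
String 2: 'bmyb' -> sorted: 'bbmy'
Compare sorted forms: 'bbmy' == 'bbmy'
Anagram: Yes


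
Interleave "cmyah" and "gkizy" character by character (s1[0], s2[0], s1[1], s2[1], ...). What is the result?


String 1: 'cmyah'
String 2: 'gkizy'
Operation: alternate characters
Pairs: 'c'+'g', 'm'+'k', 'y'+'i', 'a'+'z', 'h'+'y'
Result: cgmkyiazhy


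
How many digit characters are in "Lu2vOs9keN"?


Input string: 'Lu2vOs9keN'
Operation: count digit characters (0-9)
Scan: 'L', 'u', '2'(digit), 'v', 'O', 's', '9'(digit), 'k', 'e', 'N'
Digits found: 2
Result: 2


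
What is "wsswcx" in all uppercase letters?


Input string: 'wsswcx'
Operation: convert each letter to uppercase
Mapping: 'w'->'W', 's'->'S', 's'->'S', 'w'->'W', 'c'->'C', 'x'->'X'
Result: WSSWCX


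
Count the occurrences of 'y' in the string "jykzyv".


Input string: 'jykzyv'
Target character: 'y'
Scan each position: s[1]='y', s[4]='y'
Matches found at indices: 1, 4
Total: 2


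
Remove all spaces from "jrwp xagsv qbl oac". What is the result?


Input string: 'jrwp xagsv qbl oac'
Operation: remove all spaces
Words: 'jrwp', 'xagsv', 'qbl', 'oac'
Join without spaces: jrwpxagsvqbloac


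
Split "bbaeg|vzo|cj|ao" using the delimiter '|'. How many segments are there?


Input string: 'bbaeg|vzo|cj|ao'
Delimiter: '|'
Split result: 'bbaeg', 'vzo', 'cj', 'ao'
Number of parts: 4


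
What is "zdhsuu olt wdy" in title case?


Input string: 'zdhsuu olt wdy'
Operation: capitalize first letter of each word
Word transformations: 'zdhsuu'->'Zdhsuu', 'olt'->'Olt', 'wdy'->'Wdy'
Result: Zdhsuu Olt Wdy


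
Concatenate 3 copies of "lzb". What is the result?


Input string: 'lzb'
Operation: repeat 3 times
Concatenation: 'lzb' + 'lzb' + 'lzb'
Result: lzblzblzb


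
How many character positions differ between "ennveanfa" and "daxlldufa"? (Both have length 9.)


String 1: 'ennveanfa'
String 2: 'daxlldufa'
Compare each position: pos 0: 'e'!='d', pos 1: 'n'!='a', pos 2: 'n'!='x', pos 3: 'v'!='l', pos 4: 'e'!='l', pos 5: 'a'!='d', pos 6: 'n'!='u', pos 7: 'f'=='f', pos 8: 'a'=='a'
Differing positions: 7
Hamming distance: 7


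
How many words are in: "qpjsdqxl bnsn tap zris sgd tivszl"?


Input string: 'qpjsdqxl bnsn tap zris sgd tivszl'
Operation: split by spaces
Words found: 'qpjsdqxl', 'bnsn', 'tap', 'zris', 'sgd', 'tivszl'
Word count: 6


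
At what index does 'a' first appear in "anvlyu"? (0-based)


Input string: 'anvlyu'
Target: 'a'
Scanning left to right: s[0]='a'
First match at index: 0


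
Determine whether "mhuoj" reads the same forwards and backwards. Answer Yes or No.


Input string: 'mhuoj'
Reversed: 'jouhm'
Compare pairs: s[0]='m' vs s[4]='j' (mismatch), s[1]='h' vs s[3]='o' (mismatch)
Palindrome: No


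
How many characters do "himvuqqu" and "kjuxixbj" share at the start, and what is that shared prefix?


String 1: 'himvuqqu'
String 2: 'kjuxixbj'
Compare position by position:
pos 0: 'h' vs 'k' differ -> stop
Longest common prefix: "" (length 0)


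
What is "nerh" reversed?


Input string: 'nerh'
Operation: reverse character order
Original order: 'n' -> 'e' -> 'r' -> 'h'
Reversed order: 'h' -> 'r' -> 'e' -> 'n'
Result: hren


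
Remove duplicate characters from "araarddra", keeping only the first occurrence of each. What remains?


Input: 'araarddra'
Operation: keep first occurrence of each character
Scan: s[0]='a' new -> keep; s[1]='r' new -> keep; s[2]='a' seen -> skip; s[3]='a' seen -> skip; s[4]='r' seen -> skip; s[5]='d' new -> keep; s[6]='d' seen -> skip; s[7]='r' seen -> skip; s[8]='a' seen -> skip
Result: ard


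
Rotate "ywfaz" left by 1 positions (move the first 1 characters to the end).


Input: 'ywfaz', shift = 1
Operation: split at index 1 and swap parts
Front part s[0:1] = 'y'
Back part s[1:] = 'wfaz'
Rotated = back + front = 'wfaz' + 'y'
Result: wfazy


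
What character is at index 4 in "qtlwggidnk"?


Input string: 'qtlwggidnk'
Operation: get character at index 4
Index mapping: s[0]='q', s[1]='t', s[2]='l', s[3]='w', s[4]='g'
Result: 'g'


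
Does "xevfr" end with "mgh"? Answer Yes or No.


Input string: 'xevfr'
Suffix to check: 'mgh'
Last 3 characters of input: 'vfr'
Match: False
Result: No


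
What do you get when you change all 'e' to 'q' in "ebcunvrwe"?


Input string: 'ebcunvrwe'
Operation: replace 'e' with 'q'
Positions of 'e': 0, 8
After replacement: qbcunvrwq


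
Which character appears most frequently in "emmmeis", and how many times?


Input: 'emmmeis'
Operation: tally each character
Counts: 'e':2, 'i':1, 'm':3, 's':1
Maximum: 'm' appears 3 times


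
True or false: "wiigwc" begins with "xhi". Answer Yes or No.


Input string: 'wiigwc'
Prefix to check: 'xhi'
First 3 characters of input: 'wii'
Match: False
Result: No


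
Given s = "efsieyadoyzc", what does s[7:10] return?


Input string: 'efsieyadoyzc'
Operation: slice [7:10]
Extract characters: s[7]='d', s[8]='o', s[9]='y'
Result: doy


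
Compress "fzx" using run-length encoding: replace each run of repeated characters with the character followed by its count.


Input: 'fzx'
Operation: identify consecutive runs
Runs: 'f' -> f1, 'z' -> z1, 'x' -> x1
Encoded: f1z1x1


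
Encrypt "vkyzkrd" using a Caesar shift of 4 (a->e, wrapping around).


Input: 'vkyzkrd', shift = 4
Operation: for each letter, (position + 4) mod 26
Mapping: 'v'(21+4=25)->'z', 'k'(10+4=14)->'o', 'y'(24+4=28, 28 mod 26=2)->'c', 'z'(25+4=29, 29 mod 26=3)->'d', 'k'(10+4=14)->'o', 'r'(17+4=21)->'v', 'd'(3+4=7)->'h'
Result: zocdovh


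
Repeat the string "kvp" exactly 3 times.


Input string: 'kvp'
Operation: repeat 3 times
Concatenation: 'kvp' + 'kvp' + 'kvp'
Result: kvpkvpkvp


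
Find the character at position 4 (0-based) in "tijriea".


Input string: 'tijriea'
Operation: get character at index 4
Index mapping: s[0]='t', s[1]='i', s[2]='j', s[3]='r', s[4]='i'
Result: 'i'


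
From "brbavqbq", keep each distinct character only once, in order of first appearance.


Input: 'brbavqbq'
Operation: keep first occurrence of each character
Scan: s[0]='b' new -> keep; s[1]='r' new -> keep; s[2]='b' seen -> skip; s[3]='a' new -> keep; s[4]='v' new -> keep; s[5]='q' new -> keep; s[6]='b' seen -> skip; s[7]='q' seen -> skip
Result: bravq


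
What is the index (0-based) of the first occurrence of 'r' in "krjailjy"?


Input string: 'krjailjy'
Target: 'r'
Scanning left to right: s[0]='k', s[1]='r'
First match at index: 1


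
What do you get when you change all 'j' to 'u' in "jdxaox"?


Input string: 'jdxaox'
Operation: replace 'j' with 'u'
Positions of 'j': 0
After replacement: udxaox


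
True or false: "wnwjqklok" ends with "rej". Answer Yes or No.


Input string: 'wnwjqklok'
Suffix to check: 'rej'
Last 3 characters of input: 'lok'
Match: False
Result: No


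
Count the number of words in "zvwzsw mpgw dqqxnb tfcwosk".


Input string: 'zvwzsw mpgw dqqxnb tfcwosk'
Operation: split by spaces
Words found: 'zvwzsw', 'mpgw', 'dqqxnb', 'tfcwosk'
Word count: 4


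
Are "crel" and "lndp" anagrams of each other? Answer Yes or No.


String 1: 'crel' -> sorted: 'celr'
String 2: 'lndp' -> sorted: 'dlnp'
Compare sorted forms: 'celr' != 'dlnp'
Anagram: No


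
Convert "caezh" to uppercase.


Input string: 'caezh'
Operation: convert each letter to uppercase
Mapping: 'c'->'C', 'a'->'A', 'e'->'E', 'z'->'Z', 'h'->'H'
Result: CAEZH


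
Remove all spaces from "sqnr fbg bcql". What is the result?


Input string: 'sqnr fbg bcql'
Operation: remove all spaces
Words: 'sqnr', 'fbg', 'bcql'
Join without spaces: sqnrfbgbcql


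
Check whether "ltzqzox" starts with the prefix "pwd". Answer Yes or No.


Input string: 'ltzqzox'
Prefix to check: 'pwd'
First 3 characters of input: 'ltz'
Match: False
Result: No


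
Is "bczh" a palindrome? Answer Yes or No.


Input string: 'bczh'
Reversed: 'hzcb'
Compare pairs: s[0]='b' vs s[3]='h' (mismatch), s[1]='c' vs s[2]='z' (mismatch)
Palindrome: No


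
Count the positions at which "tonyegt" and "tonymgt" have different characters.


String 1: 'tonyegt'
String 2: 'tonymgt'
Compare each position: pos 0: 't'=='t', pos 1: 'o'=='o', pos 2: 'n'=='n', pos 3: 'y'=='y', pos 4: 'e'!='m', pos 5: 'g'=='g', pos 6: 't'=='t'
Differing positions: 1
Hamming distance: 1


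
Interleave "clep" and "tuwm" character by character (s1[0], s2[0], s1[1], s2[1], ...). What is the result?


String 1: 'clep'
String 2: 'tuwm'
Operation: alternate characters
Pairs: 'c'+'t', 'l'+'u', 'e'+'w', 'p'+'m'
Result: ctluewpm


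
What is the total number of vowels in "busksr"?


Input string: 'busksr'
Operation: count vowels (a, e, i, o, u)
Scan: s[0]='b', s[1]='u' (vowel), s[2]='s', s[3]='k', s[4]='s', s[5]='r'
Vowels found: 1
Result: 1


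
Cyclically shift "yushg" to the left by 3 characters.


Input: 'yushg', shift = 3
Operation: split at index 3 and swap parts
Front part s[0:3] = 'yus'
Back part s[3:] = 'hg'
Rotated = back + front = 'hg' + 'yus'
Result: hgyus


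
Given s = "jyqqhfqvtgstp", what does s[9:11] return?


Input string: 'jyqqhfqvtgstp'
Operation: slice [9:11]
Extract characters: s[9]='g', s[10]='s'
Result: gs


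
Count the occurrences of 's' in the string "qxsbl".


Input string: 'qxsbl'
Target character: 's'
Scan each position: s[2]='s'
Matches found at indices: 2
Total: 1


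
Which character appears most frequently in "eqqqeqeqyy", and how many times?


Input: 'eqqqeqeqyy'
Operation: tally each character
Counts: 'e':3, 'q':5, 'y':2
Maximum: 'q' appears 5 times


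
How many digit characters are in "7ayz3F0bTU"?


Input string: '7ayz3F0bTU'
Operation: count digit characters (0-9)
Scan: '7'(digit), 'a', 'y', 'z', '3'(digit), 'F', '0'(digit), 'b', 'T', 'U'
Digits found: 3
Result: 3


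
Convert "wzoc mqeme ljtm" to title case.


Input string: 'wzoc mqeme ljtm'
Operation: capitalize first letter of each word
Word transformations: 'wzoc'->'Wzoc', 'mqeme'->'Mqeme', 'ljtm'->'Ljtm'
Result: Wzoc Mqeme Ljtm


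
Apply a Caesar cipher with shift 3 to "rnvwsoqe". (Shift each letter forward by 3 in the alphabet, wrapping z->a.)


Input: 'rnvwsoqe', shift = 3
Operation: for each letter, (position + 3) mod 26
Mapping: 'r'(17+3=20)->'u', 'n'(13+3=16)->'q', 'v'(21+3=24)->'y', 'w'(22+3=25)->'z', 's'(18+3=21)->'v', 'o'(14+3=17)->'r', 'q'(16+3=19)->'t', 'e'(4+3=7)->'h'
Result: uqyzvrth


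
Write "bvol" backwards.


Input string: 'bvol'
Operation: reverse character order
Original order: 'b' -> 'v' -> 'o' -> 'l'
Reversed order: 'l' -> 'o' -> 'v' -> 'b'
Result: lovb


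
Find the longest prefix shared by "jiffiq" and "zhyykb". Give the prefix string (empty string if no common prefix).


String 1: 'jiffiq'
String 2: 'zhyykb'
Compare position by position:
pos 0: 'j' vs 'z' differ -> stop
Longest common prefix: "" (length 0)


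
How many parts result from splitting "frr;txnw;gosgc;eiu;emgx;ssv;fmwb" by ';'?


Input string: 'frr;txnw;gosgc;eiu;emgx;ssv;fmwb'
Delimiter: ';'
Split result: 'frr', 'txnw', 'gosgc', 'eiu', 'emgx', 'ssv', 'fmwb'
Number of parts: 7


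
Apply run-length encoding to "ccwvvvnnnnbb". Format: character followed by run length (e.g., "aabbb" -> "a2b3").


Input: 'ccwvvvnnnnbb'
Operation: identify consecutive runs
Runs: 'cc' -> c2, 'w' -> w1, 'vvv' -> v3, 'nnnn' -> n4, 'bb' -> b2
Encoded: c2w1v3n4b2


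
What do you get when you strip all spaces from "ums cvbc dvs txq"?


Input string: 'ums cvbc dvs txq'
Operation: remove all spaces
Words: 'ums', 'cvbc', 'dvs', 'txq'
Join without spaces: umscvbcdvstxq


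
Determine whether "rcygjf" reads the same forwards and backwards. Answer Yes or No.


Input string: 'rcygjf'
Reversed: 'fjgycr'
Compare pairs: s[0]='r' vs s[5]='f' (mismatch), s[1]='c' vs s[4]='j' (mismatch), s[2]='y' vs s[3]='g' (mismatch)
Palindrome: No


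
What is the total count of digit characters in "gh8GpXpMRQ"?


Input string: 'gh8GpXpMRQ'
Operation: count digit characters (0-9)
Scan: 'g', 'h', '8'(digit), 'G', 'p', 'X', 'p', 'M', 'R', 'Q'
Digits found: 1
Result: 1


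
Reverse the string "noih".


Input string: 'noih'
Operation: reverse character order
Original order: 'n' -> 'o' -> 'i' -> 'h'
Reversed order: 'h' -> 'i' -> 'o' -> 'n'
Result: hion


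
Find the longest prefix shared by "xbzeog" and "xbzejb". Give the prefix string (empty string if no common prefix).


String 1: 'xbzeog'
String 2: 'xbzejb'
Compare position by position:
pos 0: 'x' vs 'x' match
pos 1: 'b' vs 'b' match
pos 2: 'z' vs 'z' match
pos 3: 'e' vs 'e' match
pos 4: 'o' vs 'j' differ -> stop
Longest common prefix: "xbze" (length 4)


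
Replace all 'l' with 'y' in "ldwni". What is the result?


Input string: 'ldwni'
Operation: replace 'l' with 'y'
Positions of 'l': 0
After replacement: ydwni


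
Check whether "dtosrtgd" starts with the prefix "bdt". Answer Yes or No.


Input string: 'dtosrtgd'
Prefix to check: 'bdt'
First 3 characters of input: 'dto'
Match: False
Result: No


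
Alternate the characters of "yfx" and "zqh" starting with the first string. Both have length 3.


String 1: 'yfx'
String 2: 'zqh'
Operation: alternate characters
Pairs: 'y'+'z', 'f'+'q', 'x'+'h'
Result: yzfqxh


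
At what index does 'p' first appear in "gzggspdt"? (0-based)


Input string: 'gzggspdt'
Target: 'p'
Scanning left to right: s[0]='g', s[1]='z', s[2]='g', s[3]='g', s[4]='s', s[5]='p'
First match at index: 5


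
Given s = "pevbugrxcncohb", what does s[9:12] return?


Input string: 'pevbugrxcncohb'
Operation: slice [9:12]
Extract characters: s[9]='n', s[10]='c', s[11]='o'
Result: nco


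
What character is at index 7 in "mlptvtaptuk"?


Input string: 'mlptvtaptuk'
Operation: get character at index 7
Index mapping: s[0]='m', s[1]='l', s[2]='p', s[3]='t', s[4]='v', s[5]='t', s[6]='a', s[7]='p'
Result: 'p'


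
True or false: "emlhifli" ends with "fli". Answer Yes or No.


Input string: 'emlhifli'
Suffix to check: 'fli'
Last 3 characters of input: 'fli'
Match: True
Result: Yes


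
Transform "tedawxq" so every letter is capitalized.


Input string: 'tedawxq'
Operation: convert each letter to uppercase
Mapping: 't'->'T', 'e'->'E', 'd'->'D', 'a'->'A', 'w'->'W', 'x'->'X', 'q'->'Q'
Result: TEDAWXQ


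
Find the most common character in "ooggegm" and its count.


Input: 'ooggegm'
Operation: tally each character
Counts: 'e':1, 'g':3, 'm':1, 'o':2
Maximum: 'g' appears 3 times


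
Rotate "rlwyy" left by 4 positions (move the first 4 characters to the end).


Input: 'rlwyy', shift = 4
Operation: split at index 4 and swap parts
Front part s[0:4] = 'rlwy'
Back part s[4:] = 'y'
Rotated = back + front = 'y' + 'rlwy'
Result: yrlwy


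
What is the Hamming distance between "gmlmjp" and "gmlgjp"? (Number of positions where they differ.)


String 1: 'gmlmjp'
String 2: 'gmlgjp'
Compare each position: pos 0: 'g'=='g', pos 1: 'm'=='m', pos 2: 'l'=='l', pos 3: 'm'!='g', pos 4: 'j'=='j', pos 5: 'p'=='p'
Differing positions: 1
Hamming distance: 1


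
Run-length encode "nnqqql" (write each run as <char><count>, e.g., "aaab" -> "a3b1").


Input: 'nnqqql'
Operation: identify consecutive runs
Runs: 'nn' -> n2, 'qqq' -> q3, 'l' -> l1
Encoded: n2q3l1


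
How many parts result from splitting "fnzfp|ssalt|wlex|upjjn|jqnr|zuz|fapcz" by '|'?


Input string: 'fnzfp|ssalt|wlex|upjjn|jqnr|zuz|fapcz'
Delimiter: '|'
Split result: 'fnzfp', 'ssalt', 'wlex', 'upjjn', 'jqnr', 'zuz', 'fapcz'
Number of parts: 7


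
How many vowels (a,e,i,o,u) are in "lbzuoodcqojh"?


Input string: 'lbzuoodcqojh'
Operation: count vowels (a, e, i, o, u)
Scan: s[0]='l', s[1]='b', s[2]='z', s[3]='u' (vowel), s[4]='o' (vowel), s[5]='o' (vowel), s[6]='d', s[7]='c', s[8]='q', s[9]='o' (vowel), s[10]='j', s[11]='h'
Vowels found: 4
Result: 4


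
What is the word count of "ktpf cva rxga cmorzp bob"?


Input string: 'ktpf cva rxga cmorzp bob'
Operation: split by spaces
Words found: 'ktpf', 'cva', 'rxga', 'cmorzp', 'bob'
Word count: 5


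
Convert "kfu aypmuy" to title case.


Input string: 'kfu aypmuy'
Operation: capitalize first letter of each word
Word transformations: 'kfu'->'Kfu', 'aypmuy'->'Aypmuy'
Result: Kfu Aypmuy


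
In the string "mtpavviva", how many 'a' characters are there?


Input string: 'mtpavviva'
Target character: 'a'
Scan each position: s[3]='a', s[8]='a'
Matches found at indices: 3, 8
Total: 2


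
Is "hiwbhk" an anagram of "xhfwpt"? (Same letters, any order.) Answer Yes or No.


String 1: 'xhfwpt' -> sorted: 'fhptwx'
String 2: 'hiwbhk' -> sorted: 'bhhikw'
Compare sorted forms: 'fhptwx' != 'bhhikw'
Anagram: No


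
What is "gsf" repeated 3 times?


Input string: 'gsf'
Operation: repeat 3 times
Concatenation: 'gsf' + 'gsf' + 'gsf'
Result: gsfgsfgsf


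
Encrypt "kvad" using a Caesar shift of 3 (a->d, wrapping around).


Input: 'kvad', shift = 3
Operation: for each letter, (position + 3) mod 26
Mapping: 'k'(10+3=13)->'n', 'v'(21+3=24)->'y', 'a'(0+3=3)->'d', 'd'(3+3=6)->'g'
Result: nydg


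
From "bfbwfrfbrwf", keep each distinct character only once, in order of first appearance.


Input: 'bfbwfrfbrwf'
Operation: keep first occurrence of each character
Scan: s[0]='b' new -> keep; s[1]='f' new -> keep; s[2]='b' seen -> skip; s[3]='w' new -> keep; s[4]='f' seen -> skip; s[5]='r' new -> keep; s[6]='f' seen -> skip; s[7]='b' seen -> skip; s[8]='r' seen -> skip; s[9]='w' seen -> skip; s[10]='f' seen -> skip
Result: bfwr


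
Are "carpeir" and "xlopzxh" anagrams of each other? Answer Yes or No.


String 1: 'carpeir' -> sorted: 'aceiprr'
String 2: 'xlopzxh' -> sorted: 'hlopxxz'
Compare sorted forms: 'aceiprr' != 'hlopxxz'
Anagram: No


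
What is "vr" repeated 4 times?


Input string: 'vr'
Operation: repeat 4 times
Concatenation: 'vr' + 'vr' + 'vr' + 'vr'
Result: vrvrvrvr


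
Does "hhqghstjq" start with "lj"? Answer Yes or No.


Input string: 'hhqghstjq'
Prefix to check: 'lj'
First 2 characters of input: 'hh'
Match: False
Result: No


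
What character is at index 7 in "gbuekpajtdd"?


Input string: 'gbuekpajtdd'
Operation: get character at index 7
Index mapping: s[0]='g', s[1]='b', s[2]='u', s[3]='e', s[4]='k', s[5]='p', s[6]='a', s[7]='j'
Result: 'j'


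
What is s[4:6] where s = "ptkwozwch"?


Input string: 'ptkwozwch'
Operation: slice [4:6]
Extract characters: s[4]='o', s[5]='z'
Result: oz


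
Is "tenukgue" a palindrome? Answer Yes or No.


Input string: 'tenukgue'
Reversed: 'eugkunet'
Compare pairs: s[0]='t' vs s[7]='e' (mismatch), s[1]='e' vs s[6]='u' (mismatch), s[2]='n' vs s[5]='g' (mismatch), s[3]='u' vs s[4]='k' (mismatch)
Palindrome: No


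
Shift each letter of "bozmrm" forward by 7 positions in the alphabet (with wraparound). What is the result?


Input: 'bozmrm', shift = 7
Operation: for each letter, (position + 7) mod 26
Mapping: 'b'(1+7=8)->'i', 'o'(14+7=21)->'v', 'z'(25+7=32, 32 mod 26=6)->'g', 'm'(12+7=19)->'t', 'r'(17+7=24)->'y', 'm'(12+7=19)->'t'
Result: ivgtyt


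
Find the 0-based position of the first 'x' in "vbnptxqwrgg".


Input string: 'vbnptxqwrgg'
Target: 'x'
Scanning left to right: s[0]='v', s[1]='b', s[2]='n', s[3]='p', s[4]='t', s[5]='x'
First match at index: 5


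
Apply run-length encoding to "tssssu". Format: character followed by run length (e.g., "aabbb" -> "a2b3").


Input: 'tssssu'
Operation: identify consecutive runs
Runs: 't' -> t1, 'ssss' -> s4, 'u' -> u1
Encoded: t1s4u1


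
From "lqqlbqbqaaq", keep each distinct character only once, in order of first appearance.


Input: 'lqqlbqbqaaq'
Operation: keep first occurrence of each character
Scan: s[0]='l' new -> keep; s[1]='q' new -> keep; s[2]='q' seen -> skip; s[3]='l' seen -> skip; s[4]='b' new -> keep; s[5]='q' seen -> skip; s[6]='b' seen -> skip; s[7]='q' seen -> skip; s[8]='a' new -> keep; s[9]='a' seen -> skip; s[10]='q' seen -> skip
Result: lqba


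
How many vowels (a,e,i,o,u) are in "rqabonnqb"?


Input string: 'rqabonnqb'
Operation: count vowels (a, e, i, o, u)
Scan: s[0]='r', s[1]='q', s[2]='a' (vowel), s[3]='b', s[4]='o' (vowel), s[5]='n', s[6]='n', s[7]='q', s[8]='b'
Vowels found: 2
Result: 2


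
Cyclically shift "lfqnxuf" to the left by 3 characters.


Input: 'lfqnxuf', shift = 3
Operation: split at index 3 and swap parts
Front part s[0:3] = 'lfq'
Back part s[3:] = 'nxuf'
Rotated = back + front = 'nxuf' + 'lfq'
Result: nxuflfq


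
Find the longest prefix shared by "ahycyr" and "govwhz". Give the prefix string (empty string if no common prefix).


String 1: 'ahycyr'
String 2: 'govwhz'
Compare position by position:
pos 0: 'a' vs 'g' differ -> stop
Longest common prefix: "" (length 0)


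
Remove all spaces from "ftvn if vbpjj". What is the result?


Input string: 'ftvn if vbpjj'
Operation: remove all spaces
Words: 'ftvn', 'if', 'vbpjj'
Join without spaces: ftvnifvbpjj


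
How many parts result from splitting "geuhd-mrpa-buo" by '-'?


Input string: 'geuhd-mrpa-buo'
Delimiter: '-'
Split result: 'geuhd', 'mrpa', 'buo'
Number of parts: 3


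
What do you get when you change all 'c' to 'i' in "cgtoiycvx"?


Input string: 'cgtoiycvx'
Operation: replace 'c' with 'i'
Positions of 'c': 0, 6
After replacement: igtoiyivx


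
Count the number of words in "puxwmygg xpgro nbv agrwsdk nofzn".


Input string: 'puxwmygg xpgro nbv agrwsdk nofzn'
Operation: split by spaces
Words found: 'puxwmygg', 'xpgro', 'nbv', 'agrwsdk', 'nofzn'
Word count: 5


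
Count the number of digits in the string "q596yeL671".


Input string: 'q596yeL671'
Operation: count digit characters (0-9)
Scan: 'q', '5'(digit), '9'(digit), '6'(digit), 'y', 'e', 'L', '6'(digit), '7'(digit), '1'(digit)
Digits found: 6
Result: 6


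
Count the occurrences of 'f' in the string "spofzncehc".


Input string: 'spofzncehc'
Target character: 'f'
Scan each position: s[3]='f'
Matches found at indices: 3
Total: 1


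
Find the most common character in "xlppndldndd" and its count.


Input: 'xlppndldndd'
Operation: tally each character
Counts: 'd':4, 'l':2, 'n':2, 'p':2, 'x':1
Maximum: 'd' appears 4 times


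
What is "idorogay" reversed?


Input string: 'idorogay'
Operation: reverse character order
Original order: 'i' -> 'd' -> 'o' -> 'r' -> 'o' -> 'g' -> 'a' -> 'y'
Reversed order: 'y' -> 'a' -> 'g' -> 'o' -> 'r' -> 'o' -> 'd' -> 'i'
Result: yagorodi


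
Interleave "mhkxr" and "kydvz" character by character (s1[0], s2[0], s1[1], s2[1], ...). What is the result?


String 1: 'mhkxr'
String 2: 'kydvz'
Operation: alternate characters
Pairs: 'm'+'k', 'h'+'y', 'k'+'d', 'x'+'v', 'r'+'z'
Result: mkhykdxvrz


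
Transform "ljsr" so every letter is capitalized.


Input string: 'ljsr'
Operation: convert each letter to uppercase
Mapping: 'l'->'L', 'j'->'J', 's'->'S', 'r'->'R'
Result: LJSR


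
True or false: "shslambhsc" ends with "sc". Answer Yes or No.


Input string: 'shslambhsc'
Suffix to check: 'sc'
Last 2 characters of input: 'sc'
Match: True
Result: Yes


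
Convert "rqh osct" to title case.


Input string: 'rqh osct'
Operation: capitalize first letter of each word
Word transformations: 'rqh'->'Rqh', 'osct'->'Osct'
Result: Rqh Osct


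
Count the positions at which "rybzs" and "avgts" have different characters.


String 1: 'rybzs'
String 2: 'avgts'
Compare each position: pos 0: 'r'!='a', pos 1: 'y'!='v', pos 2: 'b'!='g', pos 3: 'z'!='t', pos 4: 's'=='s'
Differing positions: 4
Hamming distance: 4


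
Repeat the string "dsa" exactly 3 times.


Input string: 'dsa'
Operation: repeat 3 times
Concatenation: 'dsa' + 'dsa' + 'dsa'
Result: dsadsadsa


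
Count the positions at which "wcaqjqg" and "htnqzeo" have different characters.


String 1: 'wcaqjqg'
String 2: 'htnqzeo'
Compare each position: pos 0: 'w'!='h', pos 1: 'c'!='t', pos 2: 'a'!='n', pos 3: 'q'=='q', pos 4: 'j'!='z', pos 5: 'q'!='e', pos 6: 'g'!='o'
Differing positions: 6
Hamming distance: 6


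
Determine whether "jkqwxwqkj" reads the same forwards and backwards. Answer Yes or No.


Input string: 'jkqwxwqkj'
Reversed: 'jkqwxwqkj'
Compare pairs: s[0]='j' vs s[8]='j' (match), s[1]='k' vs s[7]='k' (match), s[2]='q' vs s[6]='q' (match), s[3]='w' vs s[5]='w' (match)
Palindrome: Yes


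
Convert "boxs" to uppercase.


Input string: 'boxs'
Operation: convert each letter to uppercase
Mapping: 'b'->'B', 'o'->'O', 'x'->'X', 's'->'S'
Result: BOXS


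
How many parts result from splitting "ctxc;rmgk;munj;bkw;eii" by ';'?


Input string: 'ctxc;rmgk;munj;bkw;eii'
Delimiter: ';'
Split result: 'ctxc', 'rmgk', 'munj', 'bkw', 'eii'
Number of parts: 5


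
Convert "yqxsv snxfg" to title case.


Input string: 'yqxsv snxfg'
Operation: capitalize first letter of each word
Word transformations: 'yqxsv'->'Yqxsv', 'snxfg'->'Snxfg'
Result: Yqxsv Snxfg


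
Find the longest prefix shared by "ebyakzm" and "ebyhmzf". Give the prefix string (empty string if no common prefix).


String 1: 'ebyakzm'
String 2: 'ebyhmzf'
Compare position by position:
pos 0: 'e' vs 'e' match
pos 1: 'b' vs 'b' match
pos 2: 'y' vs 'y' match
pos 3: 'a' vs 'h' differ -> stop
Longest common prefix: "eby" (length 3)


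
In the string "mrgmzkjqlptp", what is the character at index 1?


Input string: 'mrgmzkjqlptp'
Operation: get character at index 1
Index mapping: s[0]='m', s[1]='r'
Result: 'r'


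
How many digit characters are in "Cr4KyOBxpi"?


Input string: 'Cr4KyOBxpi'
Operation: count digit characters (0-9)
Scan: 'C', 'r', '4'(digit), 'K', 'y', 'O', 'B', 'x', 'p', 'i'
Digits found: 1
Result: 1


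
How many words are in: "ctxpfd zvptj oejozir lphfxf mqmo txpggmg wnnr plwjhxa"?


Input string: 'ctxpfd zvptj oejozir lphfxf mqmo txpggmg wnnr plwjhxa'
Operation: split by spaces
Words found: 'ctxpfd', 'zvptj', 'oejozir', 'lphfxf', 'mqmo', 'txpggmg', 'wnnr', 'plwjhxa'
Word count: 8


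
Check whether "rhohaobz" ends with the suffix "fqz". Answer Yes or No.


Input string: 'rhohaobz'
Suffix to check: 'fqz'
Last 3 characters of input: 'obz'
Match: False
Result: No


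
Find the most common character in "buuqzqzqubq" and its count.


Input: 'buuqzqzqubq'
Operation: tally each character
Counts: 'b':2, 'q':4, 'u':3, 'z':2
Maximum: 'q' appears 4 times


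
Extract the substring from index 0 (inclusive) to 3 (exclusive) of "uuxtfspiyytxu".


Input string: 'uuxtfspiyytxu'
Operation: slice [0:3]
Extract characters: s[0]='u', s[1]='u', s[2]='x'
Result: uux


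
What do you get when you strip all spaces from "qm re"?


Input string: 'qm re'
Operation: remove all spaces
Words: 'qm', 're'
Join without spaces: qmre


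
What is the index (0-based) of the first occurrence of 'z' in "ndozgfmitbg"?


Input string: 'ndozgfmitbg'
Target: 'z'
Scanning left to right: s[0]='n', s[1]='d', s[2]='o', s[3]='z'
First match at index: 3


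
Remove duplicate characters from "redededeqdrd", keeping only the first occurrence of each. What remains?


Input: 'redededeqdrd'
Operation: keep first occurrence of each character
Scan: s[0]='r' new -> keep; s[1]='e' new -> keep; s[2]='d' new -> keep; s[3]='e' seen -> skip; s[4]='d' seen -> skip; s[5]='e' seen -> skip; s[6]='d' seen -> skip; s[7]='e' seen -> skip; s[8]='q' new -> keep; s[9]='d' seen -> skip; s[10]='r' seen -> skip; s[11]='d' seen -> skip
Result: redq


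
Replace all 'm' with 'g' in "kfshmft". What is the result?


Input string: 'kfshmft'
Operation: replace 'm' with 'g'
Positions of 'm': 4
After replacement: kfshgft


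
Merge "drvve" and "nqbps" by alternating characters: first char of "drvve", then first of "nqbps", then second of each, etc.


String 1: 'drvve'
String 2: 'nqbps'
Operation: alternate characters
Pairs: 'd'+'n', 'r'+'q', 'v'+'b', 'v'+'p', 'e'+'s'
Result: dnrqvbvpes


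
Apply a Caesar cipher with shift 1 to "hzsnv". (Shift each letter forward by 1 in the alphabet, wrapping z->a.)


Input: 'hzsnv', shift = 1
Operation: for each letter, (position + 1) mod 26
Mapping: 'h'(7+1=8)->'i', 'z'(25+1=26, 26 mod 26=0)->'a', 's'(18+1=19)->'t', 'n'(13+1=14)->'o', 'v'(21+1=22)->'w'
Result: iatow


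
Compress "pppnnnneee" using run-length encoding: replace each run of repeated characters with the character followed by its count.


Input: 'pppnnnneee'
Operation: identify consecutive runs
Runs: 'ppp' -> p3, 'nnnn' -> n4, 'eee' -> e3
Encoded: p3n4e3


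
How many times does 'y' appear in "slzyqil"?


Input string: 'slzyqil'
Target character: 'y'
Scan each position: s[3]='y'
Matches found at indices: 3
Total: 1


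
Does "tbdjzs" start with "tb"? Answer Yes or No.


Input string: 'tbdjzs'
Prefix to check: 'tb'
First 2 characters of input: 'tb'
Match: True
Result: Yes


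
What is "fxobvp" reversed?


Input string: 'fxobvp'
Operation: reverse character order
Original order: 'f' -> 'x' -> 'o' -> 'b' -> 'v' -> 'p'
Reversed order: 'p' -> 'v' -> 'b' -> 'o' -> 'x' -> 'f'
Result: pvboxf


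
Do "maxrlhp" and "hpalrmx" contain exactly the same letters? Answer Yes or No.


String 1: 'maxrlhp' -> sorted: 'ahlmprx'
String 2: 'hpalrmx' -> sorted: 'ahlmprx'
Compare sorted forms: 'ahlmprx' == 'ahlmprx'
Anagram: Yes


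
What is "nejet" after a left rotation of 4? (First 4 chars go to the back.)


Input: 'nejet', shift = 4
Operation: split at index 4 and swap parts
Front part s[0:4] = 'neje'
Back part s[4:] = 't'
Rotated = back + front = 't' + 'neje'
Result: tneje


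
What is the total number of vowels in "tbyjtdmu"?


Input string: 'tbyjtdmu'
Operation: count vowels (a, e, i, o, u)
Scan: s[0]='t', s[1]='b', s[2]='y', s[3]='j', s[4]='t', s[5]='d', s[6]='m', s[7]='u' (vowel)
Vowels found: 1
Result: 1


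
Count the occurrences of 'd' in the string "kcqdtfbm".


Input string: 'kcqdtfbm'
Target character: 'd'
Scan each position: s[3]='d'
Matches found at indices: 3
Total: 1


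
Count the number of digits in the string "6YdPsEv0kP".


Input string: '6YdPsEv0kP'
Operation: count digit characters (0-9)
Scan: '6'(digit), 'Y', 'd', 'P', 's', 'E', 'v', '0'(digit), 'k', 'P'
Digits found: 2
Result: 2


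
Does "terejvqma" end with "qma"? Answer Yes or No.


Input string: 'terejvqma'
Suffix to check: 'qma'
Last 3 characters of input: 'qma'
Match: True
Result: Yes


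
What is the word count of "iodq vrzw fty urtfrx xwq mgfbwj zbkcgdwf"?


Input string: 'iodq vrzw fty urtfrx xwq mgfbwj zbkcgdwf'
Operation: split by spaces
Words found: 'iodq', 'vrzw', 'fty', 'urtfrx', 'xwq', 'mgfbwj', 'zbkcgdwf'
Word count: 7


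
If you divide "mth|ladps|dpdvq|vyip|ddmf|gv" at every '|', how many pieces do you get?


Input string: 'mth|ladps|dpdvq|vyip|ddmf|gv'
Delimiter: '|'
Split result: 'mth', 'ladps', 'dpdvq', 'vyip', 'ddmf', 'gv'
Number of parts: 6


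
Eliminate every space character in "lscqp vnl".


Input string: 'lscqp vnl'
Operation: remove all spaces
Words: 'lscqp', 'vnl'
Join without spaces: lscqpvnl


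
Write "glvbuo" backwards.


Input string: 'glvbuo'
Operation: reverse character order
Original order: 'g' -> 'l' -> 'v' -> 'b' -> 'u' -> 'o'
Reversed order: 'o' -> 'u' -> 'b' -> 'v' -> 'l' -> 'g'
Result: oubvlg


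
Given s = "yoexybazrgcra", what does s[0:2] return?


Input string: 'yoexybazrgcra'
Operation: slice [0:2]
Extract characters: s[0]='y', s[1]='o'
Result: yo


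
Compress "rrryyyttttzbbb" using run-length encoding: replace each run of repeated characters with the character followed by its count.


Input: 'rrryyyttttzbbb'
Operation: identify consecutive runs
Runs: 'rrr' -> r3, 'yyy' -> y3, 'tttt' -> t4, 'z' -> z1, 'bbb' -> b3
Encoded: r3y3t4z1b3


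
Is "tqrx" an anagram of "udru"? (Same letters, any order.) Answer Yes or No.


String 1: 'udru' -> sorted: 'druu'
String 2: 'tqrx' -> sorted: 'qrtx'
Compare sorted forms: 'druu' != 'qrtx'
Anagram: No


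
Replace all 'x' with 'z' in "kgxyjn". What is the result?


Input string: 'kgxyjn'
Operation: replace 'x' with 'z'
Positions of 'x': 2
After replacement: kgzyjn


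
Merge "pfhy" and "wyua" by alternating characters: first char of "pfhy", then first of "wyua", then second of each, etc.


String 1: 'pfhy'
String 2: 'wyua'
Operation: alternate characters
Pairs: 'p'+'w', 'f'+'y', 'h'+'u', 'y'+'a'
Result: pwfyhuya


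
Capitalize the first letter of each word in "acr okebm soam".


Input string: 'acr okebm soam'
Operation: capitalize first letter of each word
Word transformations: 'acr'->'Acr', 'okebm'->'Okebm', 'soam'->'Soam'
Result: Acr Okebm Soam


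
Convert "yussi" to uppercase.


Input string: 'yussi'
Operation: convert each letter to uppercase
Mapping: 'y'->'Y', 'u'->'U', 's'->'S', 's'->'S', 'i'->'I'
Result: YUSSI


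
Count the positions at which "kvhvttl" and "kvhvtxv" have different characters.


String 1: 'kvhvttl'
String 2: 'kvhvtxv'
Compare each position: pos 0: 'k'=='k', pos 1: 'v'=='v', pos 2: 'h'=='h', pos 3: 'v'=='v', pos 4: 't'=='t', pos 5: 't'!='x', pos 6: 'l'!='v'
Differing positions: 2
Hamming distance: 2


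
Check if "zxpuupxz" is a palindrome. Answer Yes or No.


Input string: 'zxpuupxz'
Reversed: 'zxpuupxz'
Compare pairs: s[0]='z' vs s[7]='z' (match), s[1]='x' vs s[6]='x' (match), s[2]='p' vs s[5]='p' (match), s[3]='u' vs s[4]='u' (match)
Palindrome: Yes


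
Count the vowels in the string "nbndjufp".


Input string: 'nbndjufp'
Operation: count vowels (a, e, i, o, u)
Scan: s[0]='n', s[1]='b', s[2]='n', s[3]='d', s[4]='j', s[5]='u' (vowel), s[6]='f', s[7]='p'
Vowels found: 1
Result: 1


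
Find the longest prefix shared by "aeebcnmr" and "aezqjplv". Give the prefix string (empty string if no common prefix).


String 1: 'aeebcnmr'
String 2: 'aezqjplv'
Compare position by position:
pos 0: 'a' vs 'a' match
pos 1: 'e' vs 'e' match
pos 2: 'e' vs 'z' differ -> stop
Longest common prefix: "ae" (length 2)


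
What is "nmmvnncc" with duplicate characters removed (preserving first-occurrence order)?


Input: 'nmmvnncc'
Operation: keep first occurrence of each character
Scan: s[0]='n' new -> keep; s[1]='m' new -> keep; s[2]='m' seen -> skip; s[3]='v' new -> keep; s[4]='n' seen -> skip; s[5]='n' seen -> skip; s[6]='c' new -> keep; s[7]='c' seen -> skip
Result: nmvc


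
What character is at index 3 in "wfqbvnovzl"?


Input string: 'wfqbvnovzl'
Operation: get character at index 3
Index mapping: s[0]='w', s[1]='f', s[2]='q', s[3]='b'
Result: 'b'


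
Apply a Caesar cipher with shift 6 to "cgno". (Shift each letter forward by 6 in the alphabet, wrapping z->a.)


Input: 'cgno', shift = 6
Operation: for each letter, (position + 6) mod 26
Mapping: 'c'(2+6=8)->'i', 'g'(6+6=12)->'m', 'n'(13+6=19)->'t', 'o'(14+6=20)->'u'
Result: imtu


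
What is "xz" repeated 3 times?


Input string: 'xz'
Operation: repeat 3 times
Concatenation: 'xz' + 'xz' + 'xz'
Result: xzxzxz


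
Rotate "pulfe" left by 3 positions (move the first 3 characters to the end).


Input: 'pulfe', shift = 3
Operation: split at index 3 and swap parts
Front part s[0:3] = 'pul'
Back part s[3:] = 'fe'
Rotated = back + front = 'fe' + 'pul'
Result: fepul


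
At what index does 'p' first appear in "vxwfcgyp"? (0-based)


Input string: 'vxwfcgyp'
Target: 'p'
Scanning left to right: s[0]='v', s[1]='x', s[2]='w', s[3]='f', s[4]='c', s[5]='g', s[6]='y', s[7]='p'
First match at index: 7


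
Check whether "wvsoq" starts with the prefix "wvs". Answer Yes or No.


Input string: 'wvsoq'
Prefix to check: 'wvs'
First 3 characters of input: 'wvs'
Match: True
Result: Yes


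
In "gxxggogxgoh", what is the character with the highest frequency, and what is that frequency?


Input: 'gxxggogxgoh'
Operation: tally each character
Counts: 'g':5, 'h':1, 'o':2, 'x':3
Maximum: 'g' appears 5 times


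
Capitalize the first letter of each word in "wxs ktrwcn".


Input string: 'wxs ktrwcn'
Operation: capitalize first letter of each word
Word transformations: 'wxs'->'Wxs', 'ktrwcn'->'Ktrwcn'
Result: Wxs Ktrwcn


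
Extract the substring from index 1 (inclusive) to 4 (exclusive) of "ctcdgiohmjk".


Input string: 'ctcdgiohmjk'
Operation: slice [1:4]
Extract characters: s[1]='t', s[2]='c', s[3]='d'
Result: tcd


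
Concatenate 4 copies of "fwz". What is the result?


Input string: 'fwz'
Operation: repeat 4 times
Concatenation: 'fwz' + 'fwz' + 'fwz' + 'fwz'
Result: fwzfwzfwzfwz


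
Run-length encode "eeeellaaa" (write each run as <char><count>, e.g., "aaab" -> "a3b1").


Input: 'eeeellaaa'
Operation: identify consecutive runs
Runs: 'eeee' -> e4, 'll' -> l2, 'aaa' -> a3
Encoded: e4l2a3


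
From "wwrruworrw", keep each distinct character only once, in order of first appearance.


Input: 'wwrruworrw'
Operation: keep first occurrence of each character
Scan: s[0]='w' new -> keep; s[1]='w' seen -> skip; s[2]='r' new -> keep; s[3]='r' seen -> skip; s[4]='u' new -> keep; s[5]='w' seen -> skip; s[6]='o' new -> keep; s[7]='r' seen -> skip; s[8]='r' seen -> skip; s[9]='w' seen -> skip
Result: wruo
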